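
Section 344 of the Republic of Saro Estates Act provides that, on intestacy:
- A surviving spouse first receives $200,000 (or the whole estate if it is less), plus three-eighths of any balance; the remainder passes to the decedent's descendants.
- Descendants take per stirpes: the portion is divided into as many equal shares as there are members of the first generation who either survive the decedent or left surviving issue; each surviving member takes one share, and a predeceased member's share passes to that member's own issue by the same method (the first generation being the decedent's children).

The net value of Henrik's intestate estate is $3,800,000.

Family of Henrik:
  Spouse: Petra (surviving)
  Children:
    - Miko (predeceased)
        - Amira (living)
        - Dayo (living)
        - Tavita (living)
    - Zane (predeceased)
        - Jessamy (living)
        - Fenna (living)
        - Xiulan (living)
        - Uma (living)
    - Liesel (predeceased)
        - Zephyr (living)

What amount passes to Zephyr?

Zephyr receives $750,000.

Petra first takes $200,000, leaving a balance of $3,600,000. Petra then takes three-eighths of the balance ($1,350,000), for a total of $1,550,000. The remaining $2,250,000 passes to the descendants.
The descendants' portion ($2,250,000) is divided into 3 shares of $750,000: Miko's $750,000 share passes to Miko's issue; Zane's $750,000 share passes to Zane's issue; Liesel's $750,000 share passes to Liesel's issue.
Miko's share ($750,000) is divided into 3 shares of $250,000: Amira, Dayo, and Tavita each take $250,000.
Zane's share ($750,000) is divided into 4 shares of $187,500: Jessamy, Fenna, Xiulan, and Uma each take $187,500.
Liesel's share ($750,000) passes entirely to Zephyr.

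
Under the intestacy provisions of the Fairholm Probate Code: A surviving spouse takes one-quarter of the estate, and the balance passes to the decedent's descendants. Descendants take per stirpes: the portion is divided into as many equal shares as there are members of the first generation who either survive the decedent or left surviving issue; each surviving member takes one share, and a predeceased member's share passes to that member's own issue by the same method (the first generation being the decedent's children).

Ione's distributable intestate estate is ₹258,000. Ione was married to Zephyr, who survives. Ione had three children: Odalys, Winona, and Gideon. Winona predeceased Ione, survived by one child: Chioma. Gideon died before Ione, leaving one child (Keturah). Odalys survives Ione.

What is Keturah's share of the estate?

Keturah receives ₹64,500.

Zephyr takes one-quarter of ₹258,000 = ₹64,500. The remaining ₹193,500 passes to the descendants.
The descendants' portion (₹193,500) is divided into 3 shares of ₹64,500: Odalys takes ₹64,500; Winona's ₹64,500 share passes to Winona's issue; Gideon's ₹64,500 share passes to Gideon's issue.
Winona's share (₹64,500) passes entirely to Chioma.
Gideon's share (₹64,500) passes entirely to Keturah.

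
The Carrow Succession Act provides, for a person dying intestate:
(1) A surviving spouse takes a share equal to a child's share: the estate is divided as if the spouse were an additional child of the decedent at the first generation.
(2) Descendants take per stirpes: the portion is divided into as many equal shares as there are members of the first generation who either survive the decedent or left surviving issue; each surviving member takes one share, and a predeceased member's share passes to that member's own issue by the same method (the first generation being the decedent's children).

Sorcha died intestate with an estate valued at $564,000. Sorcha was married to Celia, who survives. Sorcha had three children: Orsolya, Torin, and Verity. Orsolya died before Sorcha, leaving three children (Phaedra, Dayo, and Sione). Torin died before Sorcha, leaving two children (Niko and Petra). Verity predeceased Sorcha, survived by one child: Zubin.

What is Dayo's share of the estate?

The spouse counts as an additional share at the children's level, so there are 4 primary shares of $141,000. Celia takes one such share ($141,000).
The children's combined portion ($423,000) is divided into 3 shares of $141,000: Orsolya's $141,000 share passes to Orsolya's issue; Torin's $141,000 share passes to Torin's issue; Verity's $141,000 share passes to Verity's issue.
Orsolya's share ($141,000) is divided into 3 shares of $47,000: Phaedra, Dayo, and Sione each take $47,000.
Torin's share ($141,000) is divided into 2 shares of $70,500: Niko and Petra each take $70,500.
Verity's share ($141,000) passes entirely to Zubin.

Dayo receives $47,000.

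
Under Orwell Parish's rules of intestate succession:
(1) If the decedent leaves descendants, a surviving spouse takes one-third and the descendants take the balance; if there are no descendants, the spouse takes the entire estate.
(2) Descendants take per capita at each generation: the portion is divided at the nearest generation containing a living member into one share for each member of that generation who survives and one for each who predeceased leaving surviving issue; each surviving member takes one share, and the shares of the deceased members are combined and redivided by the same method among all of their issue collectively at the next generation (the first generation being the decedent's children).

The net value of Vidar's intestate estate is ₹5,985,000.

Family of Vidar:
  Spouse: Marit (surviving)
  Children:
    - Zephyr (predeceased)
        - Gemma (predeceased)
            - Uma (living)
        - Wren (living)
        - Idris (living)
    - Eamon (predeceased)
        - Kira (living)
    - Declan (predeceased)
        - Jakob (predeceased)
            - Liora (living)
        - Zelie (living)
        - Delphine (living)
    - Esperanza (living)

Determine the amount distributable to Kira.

Kira receives ₹427,500.

Marit takes one-third of ₹5,985,000 = ₹1,995,000. The remaining ₹3,990,000 passes to the descendants.
The descendants' portion (₹3,990,000) is divided at the children's generation into 4 shares of ₹997,500. Esperanza takes ₹997,500. The 3 shares of the deceased (Zephyr, Eamon, and Declan) are combined into a pool of ₹2,992,500.
That pool (₹2,992,500) is divided at the grandchildren's generation into 7 shares of ₹427,500. Wren, Idris, Kira, Zelie, and Delphine each take ₹427,500. The 2 shares of the deceased (Gemma and Jakob) are combined into a pool of ₹855,000.
That pool (₹855,000) is divided at the great-grandchildren's generation equally among Uma and Liora: ₹427,500 each.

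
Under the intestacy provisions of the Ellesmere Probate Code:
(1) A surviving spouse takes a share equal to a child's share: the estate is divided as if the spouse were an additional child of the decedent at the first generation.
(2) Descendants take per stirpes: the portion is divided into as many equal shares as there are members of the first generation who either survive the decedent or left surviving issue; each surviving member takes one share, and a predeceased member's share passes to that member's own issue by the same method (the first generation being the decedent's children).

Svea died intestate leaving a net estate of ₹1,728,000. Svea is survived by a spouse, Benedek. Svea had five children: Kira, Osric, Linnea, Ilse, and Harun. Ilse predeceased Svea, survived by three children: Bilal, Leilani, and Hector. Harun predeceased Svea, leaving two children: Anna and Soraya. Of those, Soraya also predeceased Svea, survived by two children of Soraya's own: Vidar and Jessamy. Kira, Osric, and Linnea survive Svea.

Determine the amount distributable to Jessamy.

The spouse counts as an additional share at the children's level, so there are 6 primary shares of ₹288,000. Benedek takes one such share (₹288,000).
The children's combined portion (₹1,440,000) is divided into 5 shares of ₹288,000: Kira, Osric, and Linnea each take ₹288,000; Ilse's ₹288,000 share passes to Ilse's issue; Harun's ₹288,000 share passes to Harun's issue.
Ilse's share (₹288,000) is divided into 3 shares of ₹96,000: Bilal, Leilani, and Hector each take ₹96,000.
Harun's share (₹288,000) is divided into 2 shares of ₹144,000: Anna takes ₹144,000; Soraya's ₹144,000 share passes to Soraya's issue.
Soraya's share (₹144,000) is divided into 2 shares of ₹72,000: Vidar and Jessamy each take ₹72,000.

Jessamy receives ₹72,000.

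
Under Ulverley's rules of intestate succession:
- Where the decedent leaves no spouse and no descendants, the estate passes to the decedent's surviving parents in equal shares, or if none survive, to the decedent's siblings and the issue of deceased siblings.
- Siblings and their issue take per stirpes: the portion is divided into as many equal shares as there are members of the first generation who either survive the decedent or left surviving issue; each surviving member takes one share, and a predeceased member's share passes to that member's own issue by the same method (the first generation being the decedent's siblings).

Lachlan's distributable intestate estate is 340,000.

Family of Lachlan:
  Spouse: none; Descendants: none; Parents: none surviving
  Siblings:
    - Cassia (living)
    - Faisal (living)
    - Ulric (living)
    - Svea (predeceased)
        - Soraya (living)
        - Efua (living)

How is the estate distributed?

Cassia: 85,000; Faisal: 85,000; Ulric: 85,000; Soraya: 42,500; Efua: 42,500

The entire 340,000 passes to the siblings and their issue.
That amount (340,000) is divided into 4 shares of 85,000: Cassia, Faisal, and Ulric each take 85,000; Svea's 85,000 share passes to Svea's issue.
Svea's share (85,000) is divided into 2 shares of 42,500: Soraya and Efua each take 42,500.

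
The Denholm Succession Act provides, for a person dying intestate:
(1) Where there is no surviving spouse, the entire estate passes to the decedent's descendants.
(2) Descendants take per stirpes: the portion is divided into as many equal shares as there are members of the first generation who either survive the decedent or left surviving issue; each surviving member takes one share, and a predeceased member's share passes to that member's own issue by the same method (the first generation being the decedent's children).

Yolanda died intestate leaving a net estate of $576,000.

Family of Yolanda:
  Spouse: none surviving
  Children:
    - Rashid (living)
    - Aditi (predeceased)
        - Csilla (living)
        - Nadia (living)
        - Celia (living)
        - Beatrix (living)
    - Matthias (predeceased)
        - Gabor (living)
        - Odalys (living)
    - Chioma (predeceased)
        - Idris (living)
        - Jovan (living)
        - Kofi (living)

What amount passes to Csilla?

Csilla receives $36,000.

The entire $576,000 passes to the descendants.
That amount ($576,000) is divided into 4 shares of $144,000: Rashid takes $144,000; Aditi's $144,000 share passes to Aditi's issue; Matthias's $144,000 share passes to Matthias's issue; Chioma's $144,000 share passes to Chioma's issue.
Aditi's share ($144,000) is divided into 4 shares of $36,000: Csilla, Nadia, Celia, and Beatrix each take $36,000.
Matthias's share ($144,000) is divided into 2 shares of $72,000: Gabor and Odalys each take $72,000.
Chioma's share ($144,000) is divided into 3 shares of $48,000: Idris, Jovan, and Kofi each take $48,000.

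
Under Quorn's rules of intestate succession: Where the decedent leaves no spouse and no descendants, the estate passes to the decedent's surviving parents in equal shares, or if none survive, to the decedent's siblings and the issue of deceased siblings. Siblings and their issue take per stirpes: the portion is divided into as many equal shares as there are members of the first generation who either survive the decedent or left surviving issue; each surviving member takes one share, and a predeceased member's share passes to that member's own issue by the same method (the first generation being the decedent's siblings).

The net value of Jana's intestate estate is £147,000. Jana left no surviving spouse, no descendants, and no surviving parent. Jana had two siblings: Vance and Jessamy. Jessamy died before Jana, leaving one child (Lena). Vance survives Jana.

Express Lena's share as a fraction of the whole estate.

The entire £147,000 passes to the siblings and their issue.
That amount (£147,000) is divided into 2 shares of £73,500: Vance takes £73,500; Jessamy's £73,500 share passes to Jessamy's issue.
Jessamy's share (£73,500) passes entirely to Lena.

Lena receives 1/2 of the estate.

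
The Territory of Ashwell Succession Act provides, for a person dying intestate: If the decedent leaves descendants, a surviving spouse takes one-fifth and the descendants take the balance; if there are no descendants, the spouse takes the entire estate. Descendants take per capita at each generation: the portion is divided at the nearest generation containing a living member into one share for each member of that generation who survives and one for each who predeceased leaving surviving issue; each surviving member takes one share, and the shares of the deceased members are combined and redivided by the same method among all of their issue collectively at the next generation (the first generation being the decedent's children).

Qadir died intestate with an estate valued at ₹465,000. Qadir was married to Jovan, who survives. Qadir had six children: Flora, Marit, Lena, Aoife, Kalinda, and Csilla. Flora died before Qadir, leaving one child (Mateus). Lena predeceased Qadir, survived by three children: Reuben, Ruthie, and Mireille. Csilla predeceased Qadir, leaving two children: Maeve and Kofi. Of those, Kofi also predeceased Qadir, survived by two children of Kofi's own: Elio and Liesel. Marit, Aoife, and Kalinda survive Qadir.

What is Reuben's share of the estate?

Jovan takes one-fifth of ₹465,000 = ₹93,000. The remaining ₹372,000 passes to the descendants.
The descendants' portion (₹372,000) is divided at the children's generation into 6 shares of ₹62,000. Marit, Aoife, and Kalinda each take ₹62,000. The 3 shares of the deceased (Flora, Lena, and Csilla) are combined into a pool of ₹186,000.
That pool (₹186,000) is divided at the grandchildren's generation into 6 shares of ₹31,000. Mateus, Reuben, Ruthie, Mireille, and Maeve each take ₹31,000. The remaining share for the deceased Kofi (₹31,000) is carried to the next generation.
That pool (₹31,000) is divided at the great-grandchildren's generation equally among Elio and Liesel: ₹15,500 each.

Reuben receives ₹31,000.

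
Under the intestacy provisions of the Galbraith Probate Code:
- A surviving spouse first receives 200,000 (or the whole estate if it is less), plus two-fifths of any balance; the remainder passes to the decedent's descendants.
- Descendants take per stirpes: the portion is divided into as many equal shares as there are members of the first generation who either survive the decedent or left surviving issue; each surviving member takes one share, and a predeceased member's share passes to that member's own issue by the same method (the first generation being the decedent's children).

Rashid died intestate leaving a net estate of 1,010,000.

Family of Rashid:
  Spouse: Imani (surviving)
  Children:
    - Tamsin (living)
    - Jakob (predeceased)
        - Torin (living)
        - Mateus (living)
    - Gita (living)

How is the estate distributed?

Imani first takes 200,000, leaving a balance of 810,000. Imani then takes two-fifths of the balance (324,000), for a total of 524,000. The remaining 486,000 passes to the descendants.
The descendants' portion (486,000) is divided into 3 shares of 162,000: Tamsin and Gita each take 162,000; Jakob's 162,000 share passes to Jakob's issue.
Jakob's share (162,000) is divided into 2 shares of 81,000: Torin and Mateus each take 81,000.

Imani: 524,000; Tamsin: 162,000; Torin: 81,000; Mateus: 81,000; Gita: 162,000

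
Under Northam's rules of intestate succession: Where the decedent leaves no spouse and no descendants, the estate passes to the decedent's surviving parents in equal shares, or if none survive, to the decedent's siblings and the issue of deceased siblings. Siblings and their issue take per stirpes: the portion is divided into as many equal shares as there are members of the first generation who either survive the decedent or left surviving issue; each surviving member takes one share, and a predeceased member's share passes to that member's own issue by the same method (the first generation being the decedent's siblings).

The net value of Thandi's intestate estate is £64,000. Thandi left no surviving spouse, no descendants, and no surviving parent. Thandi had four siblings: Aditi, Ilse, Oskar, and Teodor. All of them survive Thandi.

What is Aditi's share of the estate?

The entire £64,000 passes to the siblings and their issue.
That amount (£64,000) is divided into 4 shares of £16,000: Aditi, Ilse, Oskar, and Teodor each take £16,000.

Aditi receives £16,000.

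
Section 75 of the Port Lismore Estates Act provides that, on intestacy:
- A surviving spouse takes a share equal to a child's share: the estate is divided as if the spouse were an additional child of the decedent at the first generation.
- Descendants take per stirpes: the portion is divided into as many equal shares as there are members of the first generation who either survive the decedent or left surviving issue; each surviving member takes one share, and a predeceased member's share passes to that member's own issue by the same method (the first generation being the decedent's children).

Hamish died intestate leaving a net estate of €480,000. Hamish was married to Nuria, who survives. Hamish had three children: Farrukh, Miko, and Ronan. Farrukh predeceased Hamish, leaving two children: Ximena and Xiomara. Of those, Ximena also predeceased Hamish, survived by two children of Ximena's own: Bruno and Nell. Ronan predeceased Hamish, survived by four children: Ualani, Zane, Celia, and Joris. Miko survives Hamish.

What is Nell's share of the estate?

The spouse counts as an additional share at the children's level, so there are 4 primary shares of €120,000. Nuria takes one such share (€120,000).
The children's combined portion (€360,000) is divided into 3 shares of €120,000: Miko takes €120,000; Farrukh's €120,000 share passes to Farrukh's issue; Ronan's €120,000 share passes to Ronan's issue.
Farrukh's share (€120,000) is divided into 2 shares of €60,000: Xiomara takes €60,000; Ximena's €60,000 share passes to Ximena's issue.
Ximena's share (€60,000) is divided into 2 shares of €30,000: Bruno and Nell each take €30,000.
Ronan's share (€120,000) is divided into 4 shares of €30,000: Ualani, Zane, Celia, and Joris each take €30,000.

Nell receives €30,000.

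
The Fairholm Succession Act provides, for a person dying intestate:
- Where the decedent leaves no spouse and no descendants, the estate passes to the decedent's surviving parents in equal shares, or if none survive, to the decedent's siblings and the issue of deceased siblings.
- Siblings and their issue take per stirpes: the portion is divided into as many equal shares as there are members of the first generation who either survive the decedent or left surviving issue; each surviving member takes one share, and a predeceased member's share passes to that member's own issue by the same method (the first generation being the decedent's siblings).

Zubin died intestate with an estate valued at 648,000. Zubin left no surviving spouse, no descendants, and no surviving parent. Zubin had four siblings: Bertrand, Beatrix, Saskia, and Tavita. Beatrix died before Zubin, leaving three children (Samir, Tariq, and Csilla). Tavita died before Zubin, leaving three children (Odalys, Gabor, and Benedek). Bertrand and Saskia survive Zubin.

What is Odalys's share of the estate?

The entire 648,000 passes to the siblings and their issue.
That amount (648,000) is divided into 4 shares of 162,000: Bertrand and Saskia each take 162,000; Beatrix's 162,000 share passes to Beatrix's issue; Tavita's 162,000 share passes to Tavita's issue.
Beatrix's share (162,000) is divided into 3 shares of 54,000: Samir, Tariq, and Csilla each take 54,000.
Tavita's share (162,000) is divided into 3 shares of 54,000: Odalys, Gabor, and Benedek each take 54,000.

Odalys receives 54,000.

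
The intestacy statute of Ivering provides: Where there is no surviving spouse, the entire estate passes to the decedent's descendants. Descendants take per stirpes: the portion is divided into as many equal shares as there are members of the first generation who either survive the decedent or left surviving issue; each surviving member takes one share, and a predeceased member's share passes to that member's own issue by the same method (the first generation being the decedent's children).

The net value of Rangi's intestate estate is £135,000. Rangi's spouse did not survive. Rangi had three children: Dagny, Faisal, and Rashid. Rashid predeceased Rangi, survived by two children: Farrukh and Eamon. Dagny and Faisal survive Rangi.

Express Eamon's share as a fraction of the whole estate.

Eamon receives 1/6 of the estate.

The entire £135,000 passes to the descendants.
That amount (£135,000) is divided into 3 shares of £45,000: Dagny and Faisal each take £45,000; Rashid's £45,000 share passes to Rashid's issue.
Rashid's share (£45,000) is divided into 2 shares of £22,500: Farrukh and Eamon each take £22,500.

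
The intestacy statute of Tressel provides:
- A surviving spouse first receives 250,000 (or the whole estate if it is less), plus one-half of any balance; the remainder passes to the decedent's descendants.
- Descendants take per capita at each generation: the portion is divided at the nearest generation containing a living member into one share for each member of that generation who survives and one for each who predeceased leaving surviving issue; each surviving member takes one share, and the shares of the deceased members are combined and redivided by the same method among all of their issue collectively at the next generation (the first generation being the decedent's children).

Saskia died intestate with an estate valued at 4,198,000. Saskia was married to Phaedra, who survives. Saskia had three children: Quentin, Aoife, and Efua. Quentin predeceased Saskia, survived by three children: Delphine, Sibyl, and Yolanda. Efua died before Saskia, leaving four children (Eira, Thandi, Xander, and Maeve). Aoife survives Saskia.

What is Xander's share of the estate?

Xander receives 188,000.

Phaedra first takes 250,000, leaving a balance of 3,948,000. Phaedra then takes one-half of the balance (1,974,000), for a total of 2,224,000. The remaining 1,974,000 passes to the descendants.
The descendants' portion (1,974,000) is divided at the children's generation into 3 shares of 658,000. Aoife takes 658,000. The 2 shares of the deceased (Quentin and Efua) are combined into a pool of 1,316,000.
That pool (1,316,000) is divided at the grandchildren's generation equally among Delphine, Sibyl, Yolanda, Eira, Thandi, Xander, and Maeve: 188,000 each.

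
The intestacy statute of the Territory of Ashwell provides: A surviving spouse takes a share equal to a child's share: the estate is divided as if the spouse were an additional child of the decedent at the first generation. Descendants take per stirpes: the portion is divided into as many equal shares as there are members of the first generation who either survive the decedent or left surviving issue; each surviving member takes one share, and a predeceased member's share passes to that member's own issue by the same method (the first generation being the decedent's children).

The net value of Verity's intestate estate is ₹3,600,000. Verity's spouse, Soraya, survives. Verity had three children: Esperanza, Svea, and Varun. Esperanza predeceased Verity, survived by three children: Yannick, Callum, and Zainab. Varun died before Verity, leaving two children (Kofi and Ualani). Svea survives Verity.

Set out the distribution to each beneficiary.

Soraya: ₹900,000; Yannick: ₹300,000; Callum: ₹300,000; Zainab: ₹300,000; Svea: ₹900,000; Kofi: ₹450,000; Ualani: ₹450,000

The spouse counts as an additional share at the children's level, so there are 4 primary shares of ₹900,000. Soraya takes one such share (₹900,000).
The children's combined portion (₹2,700,000) is divided into 3 shares of ₹900,000: Svea takes ₹900,000; Esperanza's ₹900,000 share passes to Esperanza's issue; Varun's ₹900,000 share passes to Varun's issue.
Esperanza's share (₹900,000) is divided into 3 shares of ₹300,000: Yannick, Callum, and Zainab each take ₹300,000.
Varun's share (₹900,000) is divided into 2 shares of ₹450,000: Kofi and Ualani each take ₹450,000.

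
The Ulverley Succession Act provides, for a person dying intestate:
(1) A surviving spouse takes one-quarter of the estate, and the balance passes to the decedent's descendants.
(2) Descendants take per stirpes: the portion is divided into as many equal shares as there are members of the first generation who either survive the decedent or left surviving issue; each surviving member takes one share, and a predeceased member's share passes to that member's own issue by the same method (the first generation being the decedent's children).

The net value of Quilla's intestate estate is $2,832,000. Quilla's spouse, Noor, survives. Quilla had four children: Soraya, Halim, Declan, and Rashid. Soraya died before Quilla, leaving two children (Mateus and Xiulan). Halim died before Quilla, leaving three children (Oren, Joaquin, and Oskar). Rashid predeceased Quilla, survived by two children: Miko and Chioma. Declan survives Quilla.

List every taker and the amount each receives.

Noor: $708,000; Mateus: $265,500; Xiulan: $265,500; Oren: $177,000; Joaquin: $177,000; Oskar: $177,000; Declan: $531,000; Miko: $265,500; Chioma: $265,500

Noor takes one-quarter of $2,832,000 = $708,000. The remaining $2,124,000 passes to the descendants.
The descendants' portion ($2,124,000) is divided into 4 shares of $531,000: Declan takes $531,000; Soraya's $531,000 share passes to Soraya's issue; Halim's $531,000 share passes to Halim's issue; Rashid's $531,000 share passes to Rashid's issue.
Soraya's share ($531,000) is divided into 2 shares of $265,500: Mateus and Xiulan each take $265,500.
Halim's share ($531,000) is divided into 3 shares of $177,000: Oren, Joaquin, and Oskar each take $177,000.
Rashid's share ($531,000) is divided into 2 shares of $265,500: Miko and Chioma each take $265,500.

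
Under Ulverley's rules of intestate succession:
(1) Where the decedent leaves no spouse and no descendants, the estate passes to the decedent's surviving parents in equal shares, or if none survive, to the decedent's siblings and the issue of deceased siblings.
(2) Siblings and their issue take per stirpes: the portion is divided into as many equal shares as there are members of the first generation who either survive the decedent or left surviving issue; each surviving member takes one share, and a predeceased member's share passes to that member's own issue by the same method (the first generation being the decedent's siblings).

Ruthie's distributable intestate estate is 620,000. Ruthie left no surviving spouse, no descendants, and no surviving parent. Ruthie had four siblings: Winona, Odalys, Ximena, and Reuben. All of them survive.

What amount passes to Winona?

The entire 620,000 passes to the siblings and their issue.
That amount (620,000) is divided into 4 shares of 155,000: Winona, Odalys, Ximena, and Reuben each take 155,000.

Winona receives 155,000.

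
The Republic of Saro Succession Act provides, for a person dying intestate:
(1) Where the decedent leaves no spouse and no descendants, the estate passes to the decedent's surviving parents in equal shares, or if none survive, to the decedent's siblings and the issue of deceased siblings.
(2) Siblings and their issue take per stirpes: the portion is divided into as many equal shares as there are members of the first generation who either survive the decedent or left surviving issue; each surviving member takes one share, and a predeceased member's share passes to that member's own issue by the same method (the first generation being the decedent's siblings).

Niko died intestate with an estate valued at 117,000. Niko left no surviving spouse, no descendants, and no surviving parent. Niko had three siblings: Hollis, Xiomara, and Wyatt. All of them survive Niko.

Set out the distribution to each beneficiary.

The entire 117,000 passes to the siblings and their issue.
That amount (117,000) is divided into 3 shares of 39,000: Hollis, Xiomara, and Wyatt each take 39,000.

Hollis: 39,000; Xiomara: 39,000; Wyatt: 39,000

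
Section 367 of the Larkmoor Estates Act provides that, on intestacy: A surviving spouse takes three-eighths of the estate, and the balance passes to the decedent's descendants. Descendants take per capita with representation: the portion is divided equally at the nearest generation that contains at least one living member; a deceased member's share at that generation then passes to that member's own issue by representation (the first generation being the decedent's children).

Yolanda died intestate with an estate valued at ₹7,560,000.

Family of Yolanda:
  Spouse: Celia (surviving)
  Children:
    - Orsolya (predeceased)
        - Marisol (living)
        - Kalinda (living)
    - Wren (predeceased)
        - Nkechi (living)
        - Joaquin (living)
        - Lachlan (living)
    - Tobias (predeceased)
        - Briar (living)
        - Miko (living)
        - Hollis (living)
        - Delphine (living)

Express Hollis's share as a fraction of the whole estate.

Hollis receives 5/72 of the estate.

Celia takes three-eighths of ₹7,560,000 = ₹2,835,000. The remaining ₹4,725,000 passes to the descendants.
No child survives, so the initial division is made at the grandchildren's generation.
The descendants' portion (₹4,725,000) is divided into 9 shares of ₹525,000: Marisol, Kalinda, Nkechi, Joaquin, Lachlan, Briar, Miko, Hollis, and Delphine each take ₹525,000.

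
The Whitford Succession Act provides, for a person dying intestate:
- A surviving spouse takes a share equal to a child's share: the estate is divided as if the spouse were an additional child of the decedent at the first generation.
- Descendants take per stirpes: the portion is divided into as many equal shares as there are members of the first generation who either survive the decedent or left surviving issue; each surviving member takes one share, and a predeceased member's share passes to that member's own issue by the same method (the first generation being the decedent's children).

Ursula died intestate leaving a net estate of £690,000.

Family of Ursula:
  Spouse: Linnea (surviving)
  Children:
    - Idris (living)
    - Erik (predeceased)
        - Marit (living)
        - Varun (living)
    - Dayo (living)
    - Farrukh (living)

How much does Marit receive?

The spouse counts as an additional share at the children's level, so there are 5 primary shares of £138,000. Linnea takes one such share (£138,000).
The children's combined portion (£552,000) is divided into 4 shares of £138,000: Idris, Dayo, and Farrukh each take £138,000; Erik's £138,000 share passes to Erik's issue.
Erik's share (£138,000) is divided into 2 shares of £69,000: Marit and Varun each take £69,000.

Marit receives £69,000.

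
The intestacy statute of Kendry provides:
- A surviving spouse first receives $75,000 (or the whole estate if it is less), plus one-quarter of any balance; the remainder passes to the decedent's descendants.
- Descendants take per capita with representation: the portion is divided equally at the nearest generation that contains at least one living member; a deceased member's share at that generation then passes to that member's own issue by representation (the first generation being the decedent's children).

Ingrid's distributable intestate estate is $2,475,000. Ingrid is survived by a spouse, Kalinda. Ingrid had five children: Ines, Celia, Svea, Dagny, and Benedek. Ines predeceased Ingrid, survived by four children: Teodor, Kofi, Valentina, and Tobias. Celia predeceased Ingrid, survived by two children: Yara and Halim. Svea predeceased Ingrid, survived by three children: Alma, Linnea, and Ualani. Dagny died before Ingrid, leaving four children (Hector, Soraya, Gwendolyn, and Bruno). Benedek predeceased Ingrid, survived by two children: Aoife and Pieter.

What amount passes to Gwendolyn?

Kalinda first takes $75,000, leaving a balance of $2,400,000. Kalinda then takes one-quarter of the balance ($600,000), for a total of $675,000. The remaining $1,800,000 passes to the descendants.
No child survives, so the initial division is made at the grandchildren's generation.
The descendants' portion ($1,800,000) is divided into 15 shares of $120,000: Teodor, Kofi, Valentina, Tobias, Yara, Halim, Alma, Linnea, Ualani, Hector, Soraya, Gwendolyn, Bruno, Aoife, and Pieter each take $120,000.

Gwendolyn receives $120,000.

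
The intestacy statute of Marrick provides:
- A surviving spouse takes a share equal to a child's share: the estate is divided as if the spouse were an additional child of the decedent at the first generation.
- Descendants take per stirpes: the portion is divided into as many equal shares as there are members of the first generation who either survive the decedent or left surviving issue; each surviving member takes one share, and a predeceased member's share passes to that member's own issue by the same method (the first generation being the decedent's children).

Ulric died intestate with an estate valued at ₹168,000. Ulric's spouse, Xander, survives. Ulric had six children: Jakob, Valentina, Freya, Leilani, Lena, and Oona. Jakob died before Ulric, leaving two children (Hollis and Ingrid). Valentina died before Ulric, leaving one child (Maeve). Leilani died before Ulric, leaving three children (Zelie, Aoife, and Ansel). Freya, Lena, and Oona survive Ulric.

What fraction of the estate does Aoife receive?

The spouse counts as an additional share at the children's level, so there are 7 primary shares of ₹24,000. Xander takes one such share (₹24,000).
The children's combined portion (₹144,000) is divided into 6 shares of ₹24,000: Freya, Lena, and Oona each take ₹24,000; Jakob's ₹24,000 share passes to Jakob's issue; Valentina's ₹24,000 share passes to Valentina's issue; Leilani's ₹24,000 share passes to Leilani's issue.
Jakob's share (₹24,000) is divided into 2 shares of ₹12,000: Hollis and Ingrid each take ₹12,000.
Valentina's share (₹24,000) passes entirely to Maeve.
Leilani's share (₹24,000) is divided into 3 shares of ₹8,000: Zelie, Aoife, and Ansel each take ₹8,000.

Aoife receives 1/21 of the estate.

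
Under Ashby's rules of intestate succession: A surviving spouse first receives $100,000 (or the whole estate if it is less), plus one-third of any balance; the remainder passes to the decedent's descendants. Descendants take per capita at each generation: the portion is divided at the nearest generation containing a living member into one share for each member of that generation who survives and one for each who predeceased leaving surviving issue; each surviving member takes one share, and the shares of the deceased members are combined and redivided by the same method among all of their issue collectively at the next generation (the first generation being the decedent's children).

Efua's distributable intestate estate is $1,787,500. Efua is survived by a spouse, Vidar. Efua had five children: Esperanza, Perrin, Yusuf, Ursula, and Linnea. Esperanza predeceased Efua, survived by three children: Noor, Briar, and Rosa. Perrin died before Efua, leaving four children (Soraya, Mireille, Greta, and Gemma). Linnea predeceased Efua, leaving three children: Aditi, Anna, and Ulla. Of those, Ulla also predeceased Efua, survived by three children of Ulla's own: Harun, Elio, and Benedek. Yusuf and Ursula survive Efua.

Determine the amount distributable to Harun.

Vidar first takes $100,000, leaving a balance of $1,687,500. Vidar then takes one-third of the balance ($562,500), for a total of $662,500. The remaining $1,125,000 passes to the descendants.
The descendants' portion ($1,125,000) is divided at the children's generation into 5 shares of $225,000. Yusuf and Ursula each take $225,000. The 3 shares of the deceased (Esperanza, Perrin, and Linnea) are combined into a pool of $675,000.
That pool ($675,000) is divided at the grandchildren's generation into 10 shares of $67,500. Noor, Briar, Rosa, Soraya, Mireille, Greta, Gemma, Aditi, and Anna each take $67,500. The remaining share for the deceased Ulla ($67,500) is carried to the next generation.
That pool ($67,500) is divided at the great-grandchildren's generation equally among Harun, Elio, and Benedek: $22,500 each.

Harun receives $22,500.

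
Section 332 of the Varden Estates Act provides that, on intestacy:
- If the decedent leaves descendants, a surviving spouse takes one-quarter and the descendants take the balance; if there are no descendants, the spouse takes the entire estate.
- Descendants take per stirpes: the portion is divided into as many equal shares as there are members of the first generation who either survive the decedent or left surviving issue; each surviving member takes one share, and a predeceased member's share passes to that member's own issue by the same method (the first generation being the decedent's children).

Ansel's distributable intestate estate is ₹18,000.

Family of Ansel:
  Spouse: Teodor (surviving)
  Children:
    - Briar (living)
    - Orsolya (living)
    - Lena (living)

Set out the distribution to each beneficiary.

Teodor takes one-quarter of ₹18,000 = ₹4,500. The remaining ₹13,500 passes to the descendants.
The descendants' portion (₹13,500) is divided into 3 shares of ₹4,500: Briar, Orsolya, and Lena each take ₹4,500.

Teodor: ₹4,500; Briar: ₹4,500; Orsolya: ₹4,500; Lena: ₹4,500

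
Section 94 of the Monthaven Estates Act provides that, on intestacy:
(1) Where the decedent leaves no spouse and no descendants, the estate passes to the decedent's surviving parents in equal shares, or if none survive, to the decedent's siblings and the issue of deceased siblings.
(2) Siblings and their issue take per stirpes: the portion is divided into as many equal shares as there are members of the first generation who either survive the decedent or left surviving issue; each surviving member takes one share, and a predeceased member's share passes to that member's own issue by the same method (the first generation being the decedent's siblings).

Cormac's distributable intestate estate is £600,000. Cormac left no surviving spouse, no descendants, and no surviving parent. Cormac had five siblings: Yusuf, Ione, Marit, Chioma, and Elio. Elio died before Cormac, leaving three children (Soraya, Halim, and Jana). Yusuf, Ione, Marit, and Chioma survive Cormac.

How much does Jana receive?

Jana receives £40,000.

The entire £600,000 passes to the siblings and their issue.
That amount (£600,000) is divided into 5 shares of £120,000: Yusuf, Ione, Marit, and Chioma each take £120,000; Elio's £120,000 share passes to Elio's issue.
Elio's share (£120,000) is divided into 3 shares of £40,000: Soraya, Halim, and Jana each take £40,000.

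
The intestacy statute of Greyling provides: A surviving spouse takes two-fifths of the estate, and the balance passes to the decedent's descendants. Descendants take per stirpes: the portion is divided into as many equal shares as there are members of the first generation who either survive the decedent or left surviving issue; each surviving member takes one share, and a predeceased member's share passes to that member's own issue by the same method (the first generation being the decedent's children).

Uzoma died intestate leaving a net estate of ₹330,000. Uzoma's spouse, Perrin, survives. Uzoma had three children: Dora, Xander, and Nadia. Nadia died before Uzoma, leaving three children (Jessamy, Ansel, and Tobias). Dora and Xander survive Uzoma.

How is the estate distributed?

Perrin: ₹132,000; Dora: ₹66,000; Xander: ₹66,000; Jessamy: ₹22,000; Ansel: ₹22,000; Tobias: ₹22,000

Perrin takes two-fifths of ₹330,000 = ₹132,000. The remaining ₹198,000 passes to the descendants.
The descendants' portion (₹198,000) is divided into 3 shares of ₹66,000: Dora and Xander each take ₹66,000; Nadia's ₹66,000 share passes to Nadia's issue.
Nadia's share (₹66,000) is divided into 3 shares of ₹22,000: Jessamy, Ansel, and Tobias each take ₹22,000.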